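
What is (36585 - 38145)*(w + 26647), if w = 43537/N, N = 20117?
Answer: -836317928160/20117 ≈ -4.1573e+7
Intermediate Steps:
w = 43537/20117 ≈ 2.1642
(36585 - 38145)*(w + 26647) = (36585 - 38145)*(43537/20117 + 26647) = -1560*536101236/20117 = -836317928160/20117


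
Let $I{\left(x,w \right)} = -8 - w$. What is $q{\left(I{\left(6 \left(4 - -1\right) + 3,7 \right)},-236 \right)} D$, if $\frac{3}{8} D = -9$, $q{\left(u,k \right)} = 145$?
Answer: $-3480$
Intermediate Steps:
$D = -24$ ($D = \frac{8}{3} \left(-9\right) = -24$)
$q{\left(I{\left(6 \left(4 - -1\right) + 3,7 \right)},-236 \right)} D = 145 \left(-24\right) = -3480$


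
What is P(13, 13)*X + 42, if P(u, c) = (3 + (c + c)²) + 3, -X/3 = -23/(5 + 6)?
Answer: 4320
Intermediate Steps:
X = 69/11 (X = -3*(-23)/(5 + 6) = -3*(-23)/11 = -3*(-23/11) = 69/11 ≈ 6.2727)
P(u, c) = 6 + 4*c² (P(u, c) = (3 + (2*c)²) + 3 = (3 + 4*c²) + 3 = 6 + 4*c²)
P(13, 13)*X + 42 = (6 + 4*13²)*(69/11) + 42 = (6 + 4*169)*(69/11) + 42 = (6 + 676)*(69/11) + 42 = 682*(69/11) + 42 = 4278 + 42 = 4320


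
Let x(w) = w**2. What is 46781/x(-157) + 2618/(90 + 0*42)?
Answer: 34370686/1109205 ≈ 30.987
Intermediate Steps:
46781/x(-157) + 2618/(90 + 0*42) = 46781/((-157)**2) + 2618/(90 + 0*42) = 46781/24649 + 2618/(90 + 0) = 46781*(1/24649) + 2618/90 = 46781/24649 + 2618*(1/90) = 46781/24649 + 1309/45 = 34370686/1109205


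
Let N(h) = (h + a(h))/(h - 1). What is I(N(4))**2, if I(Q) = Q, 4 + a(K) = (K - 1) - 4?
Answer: 1/9 ≈ 0.11111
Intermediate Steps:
a(K) = -9 + K (a(K) = -4 + ((K - 1) - 4) = -4 + ((-1 + K) - 4) = -4 + (-5 + K) = -9 + K)
N(h) = (-9 + 2*h)/(-1 + h) (N(h) = (h + (-9 + h))/(h - 1) = (-9 + 2*h)/(-1 + h))
I(N(4))**2 = ((-9 + 2*4)/(-1 + 4))**2 = ((-9 + 8)/3)**2 = ((1/3)*(-1))**2 = (-1/3)**2 = 1/9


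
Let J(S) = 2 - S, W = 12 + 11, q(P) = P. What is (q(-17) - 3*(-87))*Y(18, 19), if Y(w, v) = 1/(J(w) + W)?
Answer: 244/7 ≈ 34.857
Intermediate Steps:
W = 23
Y(w, v) = 1/(25 - w) (Y(w, v) = 1/((2 - w) + 23) = 1/(25 - w))
(q(-17) - 3*(-87))*Y(18, 19) = (-17 - 3*(-87))*(-1/(-25 + 18)) = (-17 + 261)*(-1/(-7)) = 244*(-1*(-1/7)) = 244*(1/7) = 244/7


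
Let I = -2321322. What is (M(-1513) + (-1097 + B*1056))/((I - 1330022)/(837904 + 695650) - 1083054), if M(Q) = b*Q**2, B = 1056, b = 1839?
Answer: -322881807183991/83046272263 ≈ -3888.0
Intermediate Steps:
M(Q) = 1839*Q**2
(M(-1513) + (-1097 + B*1056))/((I - 1330022)/(837904 + 695650) - 1083054) = (1839*(-1513)**2 + (-1097 + 1056*1056))/((-2321322 - 1330022)/(837904 + 695650) - 1083054) = (1839*2289169 + (-1097 + 1115136))/(-3651344/1533554 - 1083054) = (4209781791 + 1114039)/(-3651344*1/1533554 - 1083054) = 4210895830/(-1825672/766777 - 1083054) = 4210895830/(-830462722630/766777) = 4210895830*(-766777/830462722630) = -322881807183991/83046272263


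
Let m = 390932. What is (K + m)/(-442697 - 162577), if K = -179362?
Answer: -105785/302637 ≈ -0.34954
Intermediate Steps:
(K + m)/(-442697 - 162577) = (-179362 + 390932)/(-442697 - 162577) = 211570/(-605274) = 211570*(-1/605274) = -105785/302637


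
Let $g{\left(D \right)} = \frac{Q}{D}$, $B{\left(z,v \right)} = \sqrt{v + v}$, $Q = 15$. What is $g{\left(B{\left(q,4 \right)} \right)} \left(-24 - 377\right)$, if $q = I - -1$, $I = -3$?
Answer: $- \frac{6015 \sqrt{2}}{4} \approx -2126.6$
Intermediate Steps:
$q = -2$ ($q = -3 - -1 = -3 + 1 = -2$)
$B{\left(z,v \right)} = \sqrt{2} \sqrt{v}$ ($B{\left(z,v \right)} = \sqrt{2 v} = \sqrt{2} \sqrt{v}$)
$g{\left(D \right)} = \frac{15}{D}$
$g{\left(B{\left(q,4 \right)} \right)} \left(-24 - 377\right) = \frac{15}{\sqrt{2} \sqrt{4}} \left(-24 - 377\right) = \frac{15}{\sqrt{2} \cdot 2} \left(-401\right) = \frac{15}{2 \sqrt{2}} \left(-401\right) = 15 \frac{\sqrt{2}}{4} \left(-401\right) = \frac{15 \sqrt{2}}{4} \left(-401\right) = - \frac{6015 \sqrt{2}}{4}$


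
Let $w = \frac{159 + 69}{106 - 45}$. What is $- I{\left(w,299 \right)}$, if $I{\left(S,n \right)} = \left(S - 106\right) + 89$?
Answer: $\frac{809}{61} \approx 13.262$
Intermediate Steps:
$w = \frac{228}{61} \approx 3.7377$
$I{\left(S,n \right)} = -17 + S$ ($I{\left(S,n \right)} = \left(-106 + S\right) + 89 = -17 + S$)
$- I{\left(w,299 \right)} = - (-17 + \frac{228}{61}) = \left(-1\right) \left(- \frac{809}{61}\right) = \frac{809}{61}$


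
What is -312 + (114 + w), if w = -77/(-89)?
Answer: -17545/89 ≈ -197.13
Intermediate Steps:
w = 77/89 (w = -77*(-1/89) = 77/89 ≈ 0.86517)
-312 + (114 + w) = -312 + (114 + 77/89) = -312 + 10223/89 = -17545/89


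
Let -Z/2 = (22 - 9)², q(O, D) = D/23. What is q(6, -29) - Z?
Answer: 7745/23 ≈ 336.74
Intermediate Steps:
q(O, D) = D/23 (q(O, D) = D*(1/23) = D/23)
Z = -338 (Z = -2*(22 - 9)² = -2*13² = -2*169 = -338)
q(6, -29) - Z = (1/23)*(-29) - 1*(-338) = -29/23 + 338 = 7745/23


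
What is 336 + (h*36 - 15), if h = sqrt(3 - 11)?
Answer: 321 + 72*I*sqrt(2) ≈ 321.0 + 101.82*I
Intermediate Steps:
h = 2*I*sqrt(2) (h = sqrt(-8) = 2*I*sqrt(2) ≈ 2.8284*I)
336 + (h*36 - 15) = 336 + ((2*I*sqrt(2))*36 - 15) = 336 + (72*I*sqrt(2) - 15) = 336 + (-15 + 72*I*sqrt(2)) = 321 + 72*I*sqrt(2)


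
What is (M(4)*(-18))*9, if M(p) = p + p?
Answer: -1296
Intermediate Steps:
M(p) = 2*p
(M(4)*(-18))*9 = ((2*4)*(-18))*9 = (8*(-18))*9 = -144*9 = -1296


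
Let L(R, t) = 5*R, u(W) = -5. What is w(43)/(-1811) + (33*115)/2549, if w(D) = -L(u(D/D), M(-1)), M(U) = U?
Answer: 6809020/4616239 ≈ 1.4750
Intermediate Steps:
w(D) = 25 (w(D) = -5*(-5) = -1*(-25) = 25)
w(43)/(-1811) + (33*115)/2549 = 25/(-1811) + (33*115)/2549 = 25*(-1/1811) + 3795*(1/2549) = -25/1811 + 3795/2549 = 6809020/4616239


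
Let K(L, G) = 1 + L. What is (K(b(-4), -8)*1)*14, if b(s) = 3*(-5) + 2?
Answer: -168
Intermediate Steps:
b(s) = -13 (b(s) = -15 + 2 = -13)
(K(b(-4), -8)*1)*14 = ((1 - 13)*1)*14 = -12*1*14 = -12*14 = -168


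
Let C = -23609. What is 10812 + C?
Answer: -12797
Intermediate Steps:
10812 + C = 10812 - 23609 = -12797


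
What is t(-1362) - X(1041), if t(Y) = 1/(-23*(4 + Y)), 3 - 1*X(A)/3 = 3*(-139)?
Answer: -39354839/31234 ≈ -1260.0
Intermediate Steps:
X(A) = 1260 (X(A) = 9 - 9*(-139) = 9 - 3*(-417) = 9 + 1251 = 1260)
t(Y) = 1/(-92 - 23*Y)
t(-1362) - X(1041) = -1/(92 + 23*(-1362)) - 1*1260 = -1/(92 - 31326) - 1260 = -1/(-31234) - 1260 = -1*(-1/31234) - 1260 = 1/31234 - 1260 = -39354839/31234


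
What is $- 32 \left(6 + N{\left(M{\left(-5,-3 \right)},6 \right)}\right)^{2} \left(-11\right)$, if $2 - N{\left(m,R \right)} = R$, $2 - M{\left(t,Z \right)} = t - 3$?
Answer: $1408$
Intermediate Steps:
$M{\left(t,Z \right)} = 5 - t$ ($M{\left(t,Z \right)} = 2 - \left(t - 3\right) = 2 - \left(-3 + t\right) = 5 - t$)
$N{\left(m,R \right)} = 2 - R$
$- 32 \left(6 + N{\left(M{\left(-5,-3 \right)},6 \right)}\right)^{2} \left(-11\right) = - 32 \left(6 + \left(2 - 6\right)\right)^{2} \left(-11\right) = - 32 \left(6 - 4\right)^{2} \left(-11\right) = - 32 \cdot 2^{2} \left(-11\right) = \left(-32\right) 4 \left(-11\right) = \left(-128\right) \left(-11\right) = 1408$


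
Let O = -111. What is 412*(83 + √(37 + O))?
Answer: 34196 + 412*I*√74 ≈ 34196.0 + 3544.2*I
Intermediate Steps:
412*(83 + √(37 + O)) = 412*(83 + √(37 - 111)) = 412*(83 + √(-74)) = 412*(83 + I*√74) = 34196 + 412*I*√74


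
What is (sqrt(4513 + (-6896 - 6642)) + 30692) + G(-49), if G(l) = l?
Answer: 30643 + 95*I ≈ 30643.0 + 95.0*I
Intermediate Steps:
(sqrt(4513 + (-6896 - 6642)) + 30692) + G(-49) = (sqrt(4513 + (-6896 - 6642)) + 30692) - 49 = (sqrt(4513 - 13538) + 30692) - 49 = (sqrt(-9025) + 30692) - 49 = (95*I + 30692) - 49 = (30692 + 95*I) - 49 = 30643 + 95*I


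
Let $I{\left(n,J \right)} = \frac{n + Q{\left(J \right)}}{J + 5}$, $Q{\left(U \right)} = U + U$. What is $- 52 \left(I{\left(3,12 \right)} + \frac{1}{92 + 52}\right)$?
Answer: $- \frac{50765}{612} \approx -82.949$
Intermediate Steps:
$Q{\left(U \right)} = 2 U$
$I{\left(n,J \right)} = \frac{n + 2 J}{5 + J}$ ($I{\left(n,J \right)} = \frac{n + 2 J}{J + 5} = \frac{n + 2 J}{5 + J}$)
$- 52 \left(I{\left(3,12 \right)} + \frac{1}{92 + 52}\right) = - 52 \left(\frac{3 + 2 \cdot 12}{5 + 12} + \frac{1}{92 + 52}\right) = - 52 \left(\frac{3 + 24}{17} + \frac{1}{144}\right) = - 52 \left(\frac{1}{17} \cdot 27 + \frac{1}{144}\right) = - 52 \left(\frac{27}{17} + \frac{1}{144}\right) = \left(-52\right) \frac{3905}{2448} = - \frac{50765}{612}$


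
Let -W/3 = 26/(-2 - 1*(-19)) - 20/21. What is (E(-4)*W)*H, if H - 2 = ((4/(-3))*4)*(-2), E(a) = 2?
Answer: -15656/357 ≈ -43.854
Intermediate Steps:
W = -206/119 (W = -3*(26/(-2 - 1*(-19)) - 20/21) = -3*(26/(-2 + 19) - 20*1/21) = -3*(26/17 - 20/21) = -3*206/357 = -206/119 ≈ -1.7311)
H = 38/3 (H = 2 + ((4/(-3))*4)*(-2) = 2 + ((4*(-⅓))*4)*(-2) = 2 - 4/3*4*(-2) = 2 - 16/3*(-2) = 2 + 32/3 = 38/3 ≈ 12.667)
(E(-4)*W)*H = (2*(-206/119))*(38/3) = -412/119*38/3 = -15656/357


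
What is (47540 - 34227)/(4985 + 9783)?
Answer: 13313/14768 ≈ 0.90148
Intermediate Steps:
(47540 - 34227)/(4985 + 9783) = 13313/14768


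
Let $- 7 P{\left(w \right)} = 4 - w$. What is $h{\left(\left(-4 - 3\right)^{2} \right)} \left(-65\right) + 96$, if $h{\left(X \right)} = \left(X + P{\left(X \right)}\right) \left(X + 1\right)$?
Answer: $- \frac{1260328}{7} \approx -1.8005 \cdot 10^{5}$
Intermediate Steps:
$P{\left(w \right)} = - \frac{4}{7} + \frac{w}{7}$ ($P{\left(w \right)} = - \frac{4 - w}{7} = - \frac{4}{7} + \frac{w}{7}$)
$h{\left(X \right)} = \left(1 + X\right) \left(- \frac{4}{7} + \frac{8 X}{7}\right)$ ($h{\left(X \right)} = \left(X + \left(- \frac{4}{7} + \frac{X}{7}\right)\right) \left(X + 1\right) = \left(- \frac{4}{7} + \frac{8 X}{7}\right) \left(1 + X\right) = \left(1 + X\right) \left(- \frac{4}{7} + \frac{8 X}{7}\right)$)
$h{\left(\left(-4 - 3\right)^{2} \right)} \left(-65\right) + 96 = \left(- \frac{4}{7} + \frac{4 \left(-4 - 3\right)^{2}}{7} + \frac{8 \left(\left(-4 - 3\right)^{2}\right)^{2}}{7}\right) \left(-65\right) + 96 = \left(- \frac{4}{7} + \frac{4 \left(-7\right)^{2}}{7} + \frac{8 \left(\left(-7\right)^{2}\right)^{2}}{7}\right) \left(-65\right) + 96 = \left(- \frac{4}{7} + \frac{4}{7} \cdot 49 + \frac{8 \cdot 49^{2}}{7}\right) \left(-65\right) + 96 = \left(- \frac{4}{7} + 28 + \frac{8}{7} \cdot 2401\right) \left(-65\right) + 96 = \left(- \frac{4}{7} + 28 + 2744\right) \left(-65\right) + 96 = \frac{19400}{7} \left(-65\right) + 96 = - \frac{1261000}{7} + 96 = - \frac{1260328}{7}$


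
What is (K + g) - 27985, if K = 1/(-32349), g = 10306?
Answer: -571897972/32349 ≈ -17679.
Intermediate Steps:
K = -1/32349 ≈ -3.0913e-5
(K + g) - 27985 = (-1/32349 + 10306) - 27985 = 333388793/32349 - 27985 = -571897972/32349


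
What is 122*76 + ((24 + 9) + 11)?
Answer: 9316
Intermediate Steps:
122*76 + ((24 + 9) + 11) = 9272 + (33 + 11) = 9272 + 44 = 9316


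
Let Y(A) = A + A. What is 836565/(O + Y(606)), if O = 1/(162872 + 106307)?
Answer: 225185730135/326244949 ≈ 690.24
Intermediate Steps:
O = 1/269179 ≈ 3.7150e-6
Y(A) = 2*A
836565/(O + Y(606)) = 836565/(1/269179 + 2*606) = 836565/(1/269179 + 1212) = 836565/(326244949/269179) = 836565*(269179/326244949) = 225185730135/326244949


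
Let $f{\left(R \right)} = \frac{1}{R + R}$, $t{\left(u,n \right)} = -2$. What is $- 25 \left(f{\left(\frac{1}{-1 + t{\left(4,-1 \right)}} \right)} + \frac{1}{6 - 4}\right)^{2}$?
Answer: $-25$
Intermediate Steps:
$f{\left(R \right)} = \frac{1}{2 R}$
$- 25 \left(f{\left(\frac{1}{-1 + t{\left(4,-1 \right)}} \right)} + \frac{1}{6 - 4}\right)^{2} = - 25 \left(\frac{1}{2 \frac{1}{-1 - 2}} + \frac{1}{6 - 4}\right)^{2} = - 25 \left(\frac{1}{2 \frac{1}{-3}} + \frac{1}{2}\right)^{2} = - 25 \left(\frac{1}{2 \left(- \frac{1}{3}\right)} + \frac{1}{2}\right)^{2} = - 25 \left(\frac{1}{2} \left(-3\right) + \frac{1}{2}\right)^{2} = - 25 \left(- \frac{3}{2} + \frac{1}{2}\right)^{2} = - 25 \left(-1\right)^{2} = \left(-25\right) 1 = -25$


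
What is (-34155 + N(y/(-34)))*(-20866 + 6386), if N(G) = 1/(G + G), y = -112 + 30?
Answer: 20277017320/41 ≈ 4.9456e+8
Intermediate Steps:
y = -82
N(G) = 1/(2*G)
(-34155 + N(y/(-34)))*(-20866 + 6386) = (-34155 + 1/(2*((-82/(-34)))))*(-20866 + 6386) = (-34155 + 1/(2*((-82*(-1/34)))))*(-14480) = (-34155 + 1/(2*(41/17)))*(-14480) = (-34155 + (½)*(17/41))*(-14480) = (-34155 + 17/82)*(-14480) = -2800693/82*(-14480) = 20277017320/41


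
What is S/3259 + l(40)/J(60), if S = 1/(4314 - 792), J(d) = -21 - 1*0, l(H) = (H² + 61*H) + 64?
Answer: -15702174857/80347386 ≈ -195.43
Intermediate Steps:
l(H) = 64 + H² + 61*H
J(d) = -21 (J(d) = -21 + 0 = -21)
S = 1/3522 ≈ 0.00028393
S/3259 + l(40)/J(60) = (1/3522)/3259 + (64 + 40² + 61*40)/(-21) = (1/3522)*(1/3259) + (64 + 1600 + 2440)*(-1/21) = 1/11478198 + 4104*(-1/21) = 1/11478198 - 1368/7 = -15702174857/80347386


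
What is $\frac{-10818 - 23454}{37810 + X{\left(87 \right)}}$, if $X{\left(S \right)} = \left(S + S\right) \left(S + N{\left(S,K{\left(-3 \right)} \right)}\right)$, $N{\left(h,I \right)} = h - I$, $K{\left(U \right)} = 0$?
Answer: $- \frac{17136}{34043} \approx -0.50336$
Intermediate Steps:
$X{\left(S \right)} = 4 S^{2}$ ($X{\left(S \right)} = \left(S + S\right) \left(S + \left(S - 0\right)\right) = 2 S \left(S + \left(S + 0\right)\right) = 2 S \left(S + S\right) = 2 S 2 S = 4 S^{2}$)
$\frac{-10818 - 23454}{37810 + X{\left(87 \right)}} = \frac{-10818 - 23454}{37810 + 4 \cdot 87^{2}} = - \frac{34272}{37810 + 4 \cdot 7569} = - \frac{34272}{37810 + 30276} = - \frac{34272}{68086} = \left(-34272\right) \frac{1}{68086} = - \frac{17136}{34043}$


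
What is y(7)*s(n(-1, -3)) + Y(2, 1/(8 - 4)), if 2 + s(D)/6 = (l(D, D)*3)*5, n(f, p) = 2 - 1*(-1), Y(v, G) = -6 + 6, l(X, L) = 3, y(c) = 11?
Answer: 2838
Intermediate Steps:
Y(v, G) = 0
n(f, p) = 3 (n(f, p) = 2 + 1 = 3)
s(D) = 258 (s(D) = -12 + 6*((3*3)*5) = -12 + 6*(9*5) = -12 + 6*45 = -12 + 270 = 258)
y(7)*s(n(-1, -3)) + Y(2, 1/(8 - 4)) = 11*258 + 0 = 2838 + 0 = 2838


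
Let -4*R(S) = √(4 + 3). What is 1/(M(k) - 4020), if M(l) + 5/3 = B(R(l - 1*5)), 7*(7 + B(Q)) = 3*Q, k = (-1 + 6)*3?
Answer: -4060896/16359996271 + 108*√7/16359996271 ≈ -0.00024820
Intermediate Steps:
k = 15 (k = 5*3 = 15)
R(S) = -√7/4 (R(S) = -√(4 + 3)/4 = -√7/4)
B(Q) = -7 + 3*Q/7 (B(Q) = -7 + (3*Q)/7 = -7 + 3*Q/7)
M(l) = -26/3 - 3*√7/28 (M(l) = -5/3 + (-7 + 3*(-√7/4)/7) = -5/3 + (-7 - 3*√7/28) = -26/3 - 3*√7/28)
1/(M(k) - 4020) = 1/((-26/3 - 3*√7/28) - 4020) = 1/(-12086/3 - 3*√7/28)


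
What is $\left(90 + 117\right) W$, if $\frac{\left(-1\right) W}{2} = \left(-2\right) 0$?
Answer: $0$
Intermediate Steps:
$W = 0$ ($W = - 2 \left(\left(-2\right) 0\right) = \left(-2\right) 0 = 0$)
$\left(90 + 117\right) W = \left(90 + 117\right) 0 = 207 \cdot 0 = 0$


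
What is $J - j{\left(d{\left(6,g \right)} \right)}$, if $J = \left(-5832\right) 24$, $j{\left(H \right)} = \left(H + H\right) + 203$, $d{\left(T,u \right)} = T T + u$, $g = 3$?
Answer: $-140249$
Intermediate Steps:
$d{\left(T,u \right)} = u + T^{2}$ ($d{\left(T,u \right)} = T^{2} + u = u + T^{2}$)
$j{\left(H \right)} = 203 + 2 H$ ($j{\left(H \right)} = 2 H + 203 = 203 + 2 H$)
$J = -139968$
$J - j{\left(d{\left(6,g \right)} \right)} = -139968 - \left(203 + 2 \left(3 + 6^{2}\right)\right) = -139968 - \left(203 + 2 \left(3 + 36\right)\right) = -139968 - \left(203 + 2 \cdot 39\right) = -139968 - \left(203 + 78\right) = -139968 - 281 = -140249$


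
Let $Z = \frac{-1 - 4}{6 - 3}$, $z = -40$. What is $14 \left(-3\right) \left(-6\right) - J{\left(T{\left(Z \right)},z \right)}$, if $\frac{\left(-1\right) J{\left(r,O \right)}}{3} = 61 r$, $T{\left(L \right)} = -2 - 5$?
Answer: $-1029$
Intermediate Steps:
$Z = - \frac{5}{3} \approx -1.6667$
$T{\left(L \right)} = -7$
$J{\left(r,O \right)} = - 183 r$ ($J{\left(r,O \right)} = - 3 \cdot 61 r = - 183 r$)
$14 \left(-3\right) \left(-6\right) - J{\left(T{\left(Z \right)},z \right)} = 14 \left(-3\right) \left(-6\right) - \left(-183\right) \left(-7\right) = \left(-42\right) \left(-6\right) - 1281 = 252 - 1281 = -1029$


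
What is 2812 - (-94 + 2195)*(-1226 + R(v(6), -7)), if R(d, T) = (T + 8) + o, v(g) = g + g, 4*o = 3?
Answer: 10299845/4 ≈ 2.5750e+6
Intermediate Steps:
o = ¾ (o = (¼)*3 = ¾ ≈ 0.75000)
v(g) = 2*g
R(d, T) = 35/4 + T (R(d, T) = (T + 8) + ¾ = (8 + T) + ¾ = 35/4 + T)
2812 - (-94 + 2195)*(-1226 + R(v(6), -7)) = 2812 - (-94 + 2195)*(-1226 + (35/4 - 7)) = 2812 - 2101*(-1226 + 7/4) = 2812 - 2101*(-4897)/4 = 2812 - 1*(-10288597/4) = 2812 + 10288597/4 = 10299845/4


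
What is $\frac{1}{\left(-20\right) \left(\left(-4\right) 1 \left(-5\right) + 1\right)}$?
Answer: $- \frac{1}{420} \approx -0.002381$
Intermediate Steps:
$\frac{1}{\left(-20\right) \left(\left(-4\right) 1 \left(-5\right) + 1\right)} = \frac{1}{\left(-20\right) \left(\left(-4\right) \left(-5\right) + 1\right)} = \frac{1}{\left(-20\right) \left(20 + 1\right)} = \frac{1}{\left(-20\right) 21} = \frac{1}{-420} = - \frac{1}{420}$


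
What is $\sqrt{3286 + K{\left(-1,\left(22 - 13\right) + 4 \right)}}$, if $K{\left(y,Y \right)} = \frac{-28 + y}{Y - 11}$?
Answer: $\frac{3 \sqrt{1454}}{2} \approx 57.197$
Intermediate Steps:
$K{\left(y,Y \right)} = \frac{-28 + y}{-11 + Y}$
$\sqrt{3286 + K{\left(-1,\left(22 - 13\right) + 4 \right)}} = \sqrt{3286 + \frac{-28 - 1}{-11 + \left(\left(22 - 13\right) + 4\right)}} = \sqrt{3286 + \frac{1}{-11 + \left(9 + 4\right)} \left(-29\right)} = \sqrt{3286 + \frac{1}{-11 + 13} \left(-29\right)} = \sqrt{3286 + \frac{1}{2} \left(-29\right)} = \sqrt{3286 - \frac{29}{2}} = \sqrt{\frac{6543}{2}} = \frac{3 \sqrt{1454}}{2}$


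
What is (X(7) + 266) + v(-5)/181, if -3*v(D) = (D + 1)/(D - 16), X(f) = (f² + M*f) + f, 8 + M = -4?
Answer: 2713910/11403 ≈ 238.00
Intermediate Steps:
M = -12 (M = -8 - 4 = -12)
X(f) = f² - 11*f (X(f) = (f² - 12*f) + f = f² - 11*f)
v(D) = -(1 + D)/(3*(-16 + D)) (v(D) = -(D + 1)/(3*(D - 16)) = -(1 + D)/(3*(-16 + D)))
(X(7) + 266) + v(-5)/181 = (7*(-11 + 7) + 266) + ((-1 - 1*(-5))/(3*(-16 - 5)))/181 = (7*(-4) + 266) + ((⅓)*(-1 + 5)/(-21))*(1/181) = (-28 + 266) + ((⅓)*(-1/21)*4)*(1/181) = 238 - 4/63*1/181 = 238 - 4/11403 = 2713910/11403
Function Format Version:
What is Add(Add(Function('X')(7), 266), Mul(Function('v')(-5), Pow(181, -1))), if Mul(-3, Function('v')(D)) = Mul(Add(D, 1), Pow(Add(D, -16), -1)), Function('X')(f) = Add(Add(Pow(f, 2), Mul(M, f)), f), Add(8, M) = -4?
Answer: Rational(2713910, 11403) ≈ 238.00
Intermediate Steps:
M = -12 (M = Add(-8, -4) = -12)
Function('X')(f) = Add(Pow(f, 2), Mul(-11, f)) (Function('X')(f) = Add(Add(Pow(f, 2), Mul(-12, f)), f) = Add(Pow(f, 2), Mul(-11, f)))
Function('v')(D) = Mul(Rational(-1, 3), Pow(Add(-16, D), -1), Add(1, D)) (Function('v')(D) = Mul(Rational(-1, 3), Mul(Add(D, 1), Pow(Add(D, -16), -1))) = Mul(Rational(-1, 3), Mul(Add(1, D), Pow(Add(-16, D), -1))) = Mul(Rational(-1, 3), Mul(Pow(Add(-16, D), -1), Add(1, D))) = Mul(Rational(-1, 3), Pow(Add(-16, D), -1), Add(1, D)))
Add(Add(Function('X')(7), 266), Mul(Function('v')(-5), Pow(181, -1))) = Add(Add(Mul(7, Add(-11, 7)), 266), Mul(Mul(Rational(1, 3), Pow(Add(-16, -5), -1), Add(-1, Mul(-1, -5))), Pow(181, -1))) = Add(Add(Mul(7, -4), 266), Mul(Mul(Rational(1, 3), Pow(-21, -1), Add(-1, 5)), Rational(1, 181))) = Add(Add(-28, 266), Mul(Mul(Rational(1, 3), Rational(-1, 21), 4), Rational(1, 181))) = Add(238, Mul(Rational(-4, 63), Rational(1, 181))) = Add(238, Rational(-4, 11403)) = Rational(2713910, 11403)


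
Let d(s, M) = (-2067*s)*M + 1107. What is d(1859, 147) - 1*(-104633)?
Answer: -564749551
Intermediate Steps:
d(s, M) = 1107 - 2067*M*s (d(s, M) = -2067*M*s + 1107 = 1107 - 2067*M*s)
d(1859, 147) - 1*(-104633) = (1107 - 2067*147*1859) - 1*(-104633) = (1107 - 564855291) + 104633 = -564854184 + 104633 = -564749551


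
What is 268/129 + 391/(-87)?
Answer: -9041/3741 ≈ -2.4167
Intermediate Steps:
268/129 + 391/(-87) = 268*(1/129) + 391*(-1/87) = 268/129 - 391/87 = -9041/3741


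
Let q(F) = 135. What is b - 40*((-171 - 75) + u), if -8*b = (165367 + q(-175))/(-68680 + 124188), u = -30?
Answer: 2451150529/222032 ≈ 11040.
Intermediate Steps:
b = -82751/222032 (b = -(165367 + 135)/(8*(-68680 + 124188)) = -82751/(4*55508) = -1/8*82751/27754 = -82751/222032 ≈ -0.37270)
b - 40*((-171 - 75) + u) = -82751/222032 - 40*((-171 - 75) - 30) = -82751/222032 - 40*(-246 - 30) = -82751/222032 - 40*(-276) = -82751/222032 + 11040 = 2451150529/222032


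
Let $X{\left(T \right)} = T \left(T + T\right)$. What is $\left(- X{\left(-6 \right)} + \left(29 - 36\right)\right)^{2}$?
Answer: $6241$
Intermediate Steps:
$X{\left(T \right)} = 2 T^{2}$ ($X{\left(T \right)} = T 2 T = 2 T^{2}$)
$\left(- X{\left(-6 \right)} + \left(29 - 36\right)\right)^{2} = \left(- 2 \left(-6\right)^{2} + \left(29 - 36\right)\right)^{2} = \left(- 2 \cdot 36 - 7\right)^{2} = \left(\left(-1\right) 72 - 7\right)^{2} = \left(-72 - 7\right)^{2} = \left(-79\right)^{2} = 6241$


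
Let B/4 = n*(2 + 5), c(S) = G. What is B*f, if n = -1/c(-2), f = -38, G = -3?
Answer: -1064/3 ≈ -354.67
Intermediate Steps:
c(S) = -3
n = ⅓ (n = -1/(-3) = -1*(-⅓) = ⅓ ≈ 0.33333)
B = 28/3 (B = 4*((2 + 5)/3) = 4*((⅓)*7) = 4*(7/3) = 28/3 ≈ 9.3333)
B*f = (28/3)*(-38) = -1064/3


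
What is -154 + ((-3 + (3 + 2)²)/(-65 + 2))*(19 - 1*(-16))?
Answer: -1496/9 ≈ -166.22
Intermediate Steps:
-154 + ((-3 + (3 + 2)²)/(-65 + 2))*(19 - 1*(-16)) = -154 + ((-3 + 5²)/(-63))*(19 + 16) = -154 + ((-3 + 25)*(-1/63))*35 = -154 + (22*(-1/63))*35 = -154 - 22/63*35 = -154 - 110/9 = -1496/9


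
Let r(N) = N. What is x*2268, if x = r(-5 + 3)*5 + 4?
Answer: -13608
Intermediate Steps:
x = -6 (x = (-5 + 3)*5 + 4 = -2*5 + 4 = -10 + 4 = -6)
x*2268 = -6*2268 = -13608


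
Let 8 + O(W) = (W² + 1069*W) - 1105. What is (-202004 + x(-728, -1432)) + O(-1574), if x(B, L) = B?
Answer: 591025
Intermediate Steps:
O(W) = -1113 + W² + 1069*W (O(W) = -8 + ((W² + 1069*W) - 1105) = -8 + (-1105 + W² + 1069*W) = -1113 + W² + 1069*W)
(-202004 + x(-728, -1432)) + O(-1574) = (-202004 - 728) + (-1113 + (-1574)² + 1069*(-1574)) = -202732 + (-1113 + 2477476 - 1682606) = -202732 + 793757 = 591025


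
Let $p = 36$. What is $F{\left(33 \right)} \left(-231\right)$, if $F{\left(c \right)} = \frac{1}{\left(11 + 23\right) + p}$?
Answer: $- \frac{33}{10} \approx -3.3$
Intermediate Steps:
$F{\left(c \right)} = \frac{1}{70}$ ($F{\left(c \right)} = \frac{1}{\left(11 + 23\right) + 36} = \frac{1}{34 + 36} = \frac{1}{70}$)
$F{\left(33 \right)} \left(-231\right) = \frac{1}{70} \left(-231\right) = - \frac{33}{10}$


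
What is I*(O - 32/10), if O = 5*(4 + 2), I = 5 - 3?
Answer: 268/5 ≈ 53.600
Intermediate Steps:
I = 2
O = 30 (O = 5*6 = 30)
I*(O - 32/10) = 2*(30 - 32/10) = 2*(30 - 32*⅒) = 2*(30 - 16/5) = 2*(134/5) = 268/5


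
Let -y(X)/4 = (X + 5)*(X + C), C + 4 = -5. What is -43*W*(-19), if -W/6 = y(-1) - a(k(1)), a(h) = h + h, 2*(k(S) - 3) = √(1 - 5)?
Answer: -754908 + 9804*I ≈ -7.5491e+5 + 9804.0*I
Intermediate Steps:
C = -9 (C = -4 - 5 = -9)
k(S) = 3 + I (k(S) = 3 + √(1 - 5)/2 = 3 + √(-4)/2 = 3 + (2*I)/2 = 3 + I)
y(X) = -4*(-9 + X)*(5 + X) (y(X) = -4*(X + 5)*(X - 9) = -4*(5 + X)*(-9 + X) = -4*(-9 + X)*(5 + X))
a(h) = 2*h
W = -924 + 12*I (W = -6*((180 - 4*(-1)² + 16*(-1)) - 2*(3 + I)) = -6*((180 - 4*1 - 16) - (6 + 2*I)) = -6*((180 - 4 - 16) + (-6 - 2*I)) = -6*(160 + (-6 - 2*I)) = -6*(154 - 2*I) = -924 + 12*I ≈ -924.0 + 12.0*I)
-43*W*(-19) = -43*(-924 + 12*I)*(-19) = (39732 - 516*I)*(-19) = -754908 + 9804*I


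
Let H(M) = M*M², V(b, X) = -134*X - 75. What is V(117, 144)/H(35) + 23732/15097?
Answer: 725065513/647283875 ≈ 1.1202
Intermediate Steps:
V(b, X) = -75 - 134*X
H(M) = M³
V(117, 144)/H(35) + 23732/15097 = (-75 - 134*144)/(35³) + 23732/15097 = (-75 - 19296)/42875 + 23732*(1/15097) = -19371*1/42875 + 23732/15097 = -19371/42875 + 23732/15097 = 725065513/647283875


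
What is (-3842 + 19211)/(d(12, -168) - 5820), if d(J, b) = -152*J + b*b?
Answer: 5123/6860 ≈ 0.74679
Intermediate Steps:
d(J, b) = b² - 152*J (d(J, b) = -152*J + b² = b² - 152*J)
(-3842 + 19211)/(d(12, -168) - 5820) = (-3842 + 19211)/(((-168)² - 152*12) - 5820) = 15369/((28224 - 1824) - 5820) = 15369/(26400 - 5820) = 15369/20580 = 15369*(1/20580) = 5123/6860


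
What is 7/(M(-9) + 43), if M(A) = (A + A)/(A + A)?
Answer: 7/44 ≈ 0.15909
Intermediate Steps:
M(A) = 1 (M(A) = (2*A)/((2*A)) = (2*A)*(1/(2*A)) = 1)
7/(M(-9) + 43) = 7/(1 + 43) = 7/44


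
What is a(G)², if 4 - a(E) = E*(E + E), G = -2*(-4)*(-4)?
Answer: 4177936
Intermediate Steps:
G = -32 (G = 8*(-4) = -32)
a(E) = 4 - 2*E² (a(E) = 4 - E*(E + E) = 4 - E*2*E = 4 - 2*E²)
a(G)² = (4 - 2*(-32)²)² = (4 - 2*1024)² = (4 - 2048)² = (-2044)² = 4177936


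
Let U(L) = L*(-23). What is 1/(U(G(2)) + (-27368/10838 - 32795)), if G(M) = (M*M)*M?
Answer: -5419/178726885 ≈ -3.0320e-5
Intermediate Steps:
G(M) = M³ (G(M) = M²*M = M³)
U(L) = -23*L
1/(U(G(2)) + (-27368/10838 - 32795)) = 1/(-23*2³ + (-27368/10838 - 32795)) = 1/(-23*8 + (-27368*1/10838 - 32795)) = 1/(-184 + (-13684/5419 - 32795)) = 1/(-184 - 177729789/5419) = 1/(-178726885/5419) = -5419/178726885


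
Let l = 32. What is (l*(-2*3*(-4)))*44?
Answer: 33792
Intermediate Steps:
(l*(-2*3*(-4)))*44 = (32*(-2*3*(-4)))*44 = (32*(-6*(-4)))*44 = (32*24)*44 = 768*44 = 33792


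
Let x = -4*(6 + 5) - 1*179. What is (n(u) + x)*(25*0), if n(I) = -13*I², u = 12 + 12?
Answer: 0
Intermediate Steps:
u = 24
x = -223 (x = -4*11 - 179 = -44 - 179 = -223)
(n(u) + x)*(25*0) = (-13*24² - 223)*(25*0) = (-13*576 - 223)*0 = (-7488 - 223)*0 = -7711*0 = 0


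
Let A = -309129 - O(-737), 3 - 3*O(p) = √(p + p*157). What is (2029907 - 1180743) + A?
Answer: 540034 + I*√116446/3 ≈ 5.4003e+5 + 113.75*I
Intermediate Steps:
O(p) = 1 - √158*√p/3 (O(p) = 1 - √(p + p*157)/3 = 1 - √(p + 157*p)/3 = 1 - √158*√p/3)
A = -309130 + I*√116446/3 (A = -309129 - (1 - √158*√(-737)/3) = -309129 - (1 - √158*I*√737/3) = -309129 - (1 - I*√116446/3) = -309129 + (-1 + I*√116446/3) = -309130 + I*√116446/3 ≈ -3.0913e+5 + 113.75*I)
(2029907 - 1180743) + A = (2029907 - 1180743) + (-309130 + I*√116446/3) = 849164 + (-309130 + I*√116446/3) = 540034 + I*√116446/3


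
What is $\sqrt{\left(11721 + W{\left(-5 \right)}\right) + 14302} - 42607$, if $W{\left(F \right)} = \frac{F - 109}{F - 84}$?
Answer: $-42607 + \frac{\sqrt{206138329}}{89} \approx -42446.0$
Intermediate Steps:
$W{\left(F \right)} = \frac{-109 + F}{-84 + F}$
$\sqrt{\left(11721 + W{\left(-5 \right)}\right) + 14302} - 42607 = \sqrt{\left(11721 + \frac{-109 - 5}{-84 - 5}\right) + 14302} - 42607 = \sqrt{\left(11721 + \frac{1}{-89} \left(-114\right)\right) + 14302} - 42607 = \sqrt{\left(11721 - - \frac{114}{89}\right) + 14302} - 42607 = \sqrt{\left(11721 + \frac{114}{89}\right) + 14302} - 42607 = \sqrt{\frac{1043283}{89} + 14302} - 42607 = \sqrt{\frac{2316161}{89}} - 42607 = \frac{\sqrt{206138329}}{89} - 42607 = -42607 + \frac{\sqrt{206138329}}{89}$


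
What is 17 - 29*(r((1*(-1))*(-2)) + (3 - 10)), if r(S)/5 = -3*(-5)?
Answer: -1955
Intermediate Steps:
r(S) = 75 (r(S) = 5*(-3*(-5)) = 5*15 = 75)
17 - 29*(r((1*(-1))*(-2)) + (3 - 10)) = 17 - 29*(75 + (3 - 10)) = 17 - 29*(75 - 7) = 17 - 29*68 = 17 - 1972 = -1955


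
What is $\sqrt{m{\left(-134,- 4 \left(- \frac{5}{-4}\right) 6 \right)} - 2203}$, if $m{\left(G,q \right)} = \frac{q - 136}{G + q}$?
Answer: $\frac{i \sqrt{14806166}}{82} \approx 46.925 i$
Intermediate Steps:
$m{\left(G,q \right)} = \frac{-136 + q}{G + q}$
$\sqrt{m{\left(-134,- 4 \left(- \frac{5}{-4}\right) 6 \right)} - 2203} = \sqrt{\frac{-136 + - 4 \left(- \frac{5}{-4}\right) 6}{-134 + - 4 \left(- \frac{5}{-4}\right) 6} - 2203} = \sqrt{\frac{-136 + - 4 \left(\left(-5\right) \left(- \frac{1}{4}\right)\right) 6}{-134 + - 4 \left(\left(-5\right) \left(- \frac{1}{4}\right)\right) 6} - 2203} = \sqrt{\frac{-136 + \left(-4\right) \frac{5}{4} \cdot 6}{-134 + \left(-4\right) \frac{5}{4} \cdot 6} - 2203} = \sqrt{\frac{-136 - 30}{-134 - 30} - 2203} = \sqrt{\frac{1}{-164} \left(-166\right) - 2203} = \sqrt{\left(- \frac{1}{164}\right) \left(-166\right) - 2203} = \sqrt{\frac{83}{82} - 2203} = \sqrt{- \frac{180563}{82}} = \frac{i \sqrt{14806166}}{82}$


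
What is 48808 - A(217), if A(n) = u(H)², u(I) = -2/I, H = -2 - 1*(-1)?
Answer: 48804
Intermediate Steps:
H = -1 (H = -2 + 1 = -1)
A(n) = 4 (A(n) = (-2/(-1))² = (-2*(-1))² = 2² = 4)
48808 - A(217) = 48808 - 1*4 = 48808 - 4 = 48804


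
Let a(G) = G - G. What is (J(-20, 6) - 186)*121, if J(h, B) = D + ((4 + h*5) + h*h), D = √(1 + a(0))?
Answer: 14399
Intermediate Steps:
a(G) = 0
D = 1 (D = √(1 + 0) = √1 = 1)
J(h, B) = 5 + h² + 5*h (J(h, B) = 1 + ((4 + h*5) + h*h) = 1 + ((4 + 5*h) + h²) = 1 + (4 + h² + 5*h) = 5 + h² + 5*h)
(J(-20, 6) - 186)*121 = ((5 + (-20)² + 5*(-20)) - 186)*121 = ((5 + 400 - 100) - 186)*121 = (305 - 186)*121 = 119*121 = 14399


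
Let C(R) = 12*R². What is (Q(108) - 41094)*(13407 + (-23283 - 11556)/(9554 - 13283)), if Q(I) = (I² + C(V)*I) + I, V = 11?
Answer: 2126155475916/1243 ≈ 1.7105e+9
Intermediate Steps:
Q(I) = I² + 1453*I (Q(I) = (I² + (12*11²)*I) + I = (I² + (12*121)*I) + I = (I² + 1452*I) + I = I² + 1453*I)
(Q(108) - 41094)*(13407 + (-23283 - 11556)/(9554 - 13283)) = (108*(1453 + 108) - 41094)*(13407 + (-23283 - 11556)/(9554 - 13283)) = (108*1561 - 41094)*(13407 - 34839/(-3729)) = (168588 - 41094)*(13407 - 34839*(-1/3729)) = 127494*(13407 + 11613/1243) = 127494*(16676514/1243) = 2126155475916/1243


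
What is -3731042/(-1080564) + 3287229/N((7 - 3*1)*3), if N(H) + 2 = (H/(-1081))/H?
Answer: -639961702266965/389543322 ≈ -1.6429e+6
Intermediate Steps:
N(H) = -2163/1081 (N(H) = -2 + (H/(-1081))/H = -2 + (H*(-1/1081))/H = -2 + (-H/1081)/H = -2 - 1/1081 = -2163/1081)
-3731042/(-1080564) + 3287229/N((7 - 3*1)*3) = -3731042/(-1080564) + 3287229/(-2163/1081) = -3731042*(-1/1080564) + 3287229*(-1081/2163) = 1865521/540282 - 1184498183/721 = -639961702266965/389543322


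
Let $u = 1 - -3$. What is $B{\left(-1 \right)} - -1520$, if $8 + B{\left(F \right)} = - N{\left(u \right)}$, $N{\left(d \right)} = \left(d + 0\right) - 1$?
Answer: $1509$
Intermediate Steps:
$u = 4$ ($u = 1 + 3 = 4$)
$N{\left(d \right)} = -1 + d$ ($N{\left(d \right)} = d - 1 = -1 + d$)
$B{\left(F \right)} = -11$ ($B{\left(F \right)} = -8 - \left(-1 + 4\right) = -8 - 3 = -11$)
$B{\left(-1 \right)} - -1520 = -11 - -1520 = -11 + 1520 = 1509$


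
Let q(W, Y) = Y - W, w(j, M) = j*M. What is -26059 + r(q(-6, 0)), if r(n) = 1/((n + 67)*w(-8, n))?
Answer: -91310737/3504 ≈ -26059.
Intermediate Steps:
w(j, M) = M*j
r(n) = -1/(8*n*(67 + n)) (r(n) = 1/((n + 67)*((n*(-8)))) = 1/((67 + n)*((-8*n))) = (-1/(8*n))/(67 + n) = -1/(8*n*(67 + n)))
-26059 + r(q(-6, 0)) = -26059 - 1/(8*(0 - 1*(-6))*(67 + (0 - 1*(-6)))) = -26059 - 1/(8*(0 + 6)*(67 + (0 + 6))) = -26059 - ⅛/(6*(67 + 6)) = -26059 - ⅛*⅙/73 = -26059 - ⅛*⅙*1/73 = -26059 - 1/3504 = -91310737/3504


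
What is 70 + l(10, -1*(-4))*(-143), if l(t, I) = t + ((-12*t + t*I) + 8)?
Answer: 8936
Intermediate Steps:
l(t, I) = 8 - 11*t + I*t (l(t, I) = t + ((-12*t + I*t) + 8) = t + (8 - 12*t + I*t) = 8 - 11*t + I*t)
70 + l(10, -1*(-4))*(-143) = 70 + (8 - 11*10 - 1*(-4)*10)*(-143) = 70 + (8 - 110 + 4*10)*(-143) = 70 + (8 - 110 + 40)*(-143) = 70 - 62*(-143) = 70 + 8866 = 8936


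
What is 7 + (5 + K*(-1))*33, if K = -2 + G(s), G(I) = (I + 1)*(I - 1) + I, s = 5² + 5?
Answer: -30419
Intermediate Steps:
s = 30 (s = 25 + 5 = 30)
G(I) = I + (1 + I)*(-1 + I) (G(I) = (1 + I)*(-1 + I) + I = I + (1 + I)*(-1 + I))
K = 927 (K = -2 + (-1 + 30 + 30²) = -2 + (-1 + 30 + 900) = -2 + 929 = 927)
7 + (5 + K*(-1))*33 = 7 + (5 + 927*(-1))*33 = 7 + (5 - 927)*33 = 7 - 922*33 = 7 - 30426 = -30419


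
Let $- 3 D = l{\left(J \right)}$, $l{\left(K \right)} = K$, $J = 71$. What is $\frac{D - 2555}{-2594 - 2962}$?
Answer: $\frac{1934}{4167} \approx 0.46412$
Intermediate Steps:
$D = - \frac{71}{3}$ ($D = \left(- \frac{1}{3}\right) 71 = - \frac{71}{3} \approx -23.667$)
$\frac{D - 2555}{-2594 - 2962} = \frac{- \frac{71}{3} - 2555}{-2594 - 2962} = - \frac{7736}{3 \left(-5556\right)} = \left(- \frac{7736}{3}\right) \left(- \frac{1}{5556}\right) = \frac{1934}{4167}$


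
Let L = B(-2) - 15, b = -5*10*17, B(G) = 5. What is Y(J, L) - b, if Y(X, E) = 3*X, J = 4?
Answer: 862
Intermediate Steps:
b = -850 (b = -50*17 = -850)
L = -10 (L = 5 - 15 = -10)
Y(J, L) - b = 3*4 - 1*(-850) = 12 + 850 = 862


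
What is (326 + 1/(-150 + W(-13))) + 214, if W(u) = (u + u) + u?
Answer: 102059/189 ≈ 540.00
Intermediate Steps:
W(u) = 3*u (W(u) = 2*u + u = 3*u)
(326 + 1/(-150 + W(-13))) + 214 = (326 + 1/(-150 + 3*(-13))) + 214 = (326 + 1/(-150 - 39)) + 214 = (326 + 1/(-189)) + 214 = (326 - 1/189) + 214 = 61613/189 + 214 = 102059/189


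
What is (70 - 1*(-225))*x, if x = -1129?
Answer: -333055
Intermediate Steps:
(70 - 1*(-225))*x = (70 - 1*(-225))*(-1129) = (70 + 225)*(-1129) = 295*(-1129) = -333055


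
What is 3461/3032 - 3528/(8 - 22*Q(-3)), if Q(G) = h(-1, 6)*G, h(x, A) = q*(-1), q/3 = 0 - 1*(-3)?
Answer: 6362521/888376 ≈ 7.1620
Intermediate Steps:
q = 9 (q = 3*(0 - 1*(-3)) = 3*(0 + 3) = 3*3 = 9)
h(x, A) = -9 (h(x, A) = 9*(-1) = -9)
Q(G) = -9*G
3461/3032 - 3528/(8 - 22*Q(-3)) = 3461/3032 - 3528/(8 - (-198)*(-3)) = 3461*(1/3032) - 3528/(8 - 22*27) = 3461/3032 - 3528/(8 - 594) = 3461/3032 - 3528/(-586) = 3461/3032 - 3528*(-1/586) = 3461/3032 + 1764/293 = 6362521/888376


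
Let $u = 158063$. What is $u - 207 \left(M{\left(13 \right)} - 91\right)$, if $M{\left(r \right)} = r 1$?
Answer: $174209$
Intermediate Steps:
$M{\left(r \right)} = r$
$u - 207 \left(M{\left(13 \right)} - 91\right) = 158063 - 207 \left(13 - 91\right) = 158063 - 207 \left(-78\right) = 158063 - -16146 = 158063 + 16146 = 174209$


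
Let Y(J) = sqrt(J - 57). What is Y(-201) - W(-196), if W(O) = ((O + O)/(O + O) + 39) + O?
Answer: 156 + I*sqrt(258) ≈ 156.0 + 16.062*I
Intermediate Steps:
Y(J) = sqrt(-57 + J)
W(O) = 40 + O (W(O) = ((2*O)/((2*O)) + 39) + O = ((2*O)*(1/(2*O)) + 39) + O = (1 + 39) + O = 40 + O)
Y(-201) - W(-196) = sqrt(-57 - 201) - (40 - 196) = sqrt(-258) - 1*(-156) = I*sqrt(258) + 156 = 156 + I*sqrt(258)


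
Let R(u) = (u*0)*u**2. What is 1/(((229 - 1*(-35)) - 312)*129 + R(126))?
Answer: -1/6192 ≈ -0.00016150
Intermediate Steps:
R(u) = 0 (R(u) = 0*u**2 = 0)
1/(((229 - 1*(-35)) - 312)*129 + R(126)) = 1/(((229 - 1*(-35)) - 312)*129 + 0) = 1/(((229 + 35) - 312)*129 + 0) = 1/((264 - 312)*129 + 0) = 1/(-48*129 + 0) = 1/(-6192 + 0) = 1/(-6192) = -1/6192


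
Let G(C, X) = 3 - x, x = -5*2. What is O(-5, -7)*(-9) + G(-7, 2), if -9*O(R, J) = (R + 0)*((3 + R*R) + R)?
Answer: -102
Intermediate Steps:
x = -10
O(R, J) = -R*(3 + R + R**2)/9 (O(R, J) = -(R + 0)*((3 + R*R) + R)/9 = -R*((3 + R**2) + R)/9 = -R*(3 + R + R**2)/9)
G(C, X) = 13 (G(C, X) = 3 - 1*(-10) = 3 + 10 = 13)
O(-5, -7)*(-9) + G(-7, 2) = -1/9*(-5)*(3 - 5 + (-5)**2)*(-9) + 13 = -1/9*(-5)*(3 - 5 + 25)*(-9) + 13 = -1/9*(-5)*23*(-9) + 13 = (115/9)*(-9) + 13 = -115 + 13 = -102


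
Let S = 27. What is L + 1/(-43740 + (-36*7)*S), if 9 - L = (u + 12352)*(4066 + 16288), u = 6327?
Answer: -19216442492209/50544 ≈ -3.8019e+8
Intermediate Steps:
L = -380192357 (L = 9 - (6327 + 12352)*(4066 + 16288) = 9 - 18679*20354 = 9 - 1*380192366 = 9 - 380192366 = -380192357)
L + 1/(-43740 + (-36*7)*S) = -380192357 + 1/(-43740 - 36*7*27) = -380192357 + 1/(-43740 - 252*27) = -380192357 + 1/(-43740 - 6804) = -380192357 + 1/(-50544) = -380192357 - 1/50544 = -19216442492209/50544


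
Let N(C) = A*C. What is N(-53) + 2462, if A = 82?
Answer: -1884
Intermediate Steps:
N(C) = 82*C
N(-53) + 2462 = 82*(-53) + 2462 = -4346 + 2462 = -1884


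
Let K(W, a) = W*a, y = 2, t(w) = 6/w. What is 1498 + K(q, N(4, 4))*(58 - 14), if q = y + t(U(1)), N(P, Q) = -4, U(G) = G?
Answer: 90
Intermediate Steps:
q = 8 (q = 2 + 6/1 = 2 + 6*1 = 2 + 6 = 8)
1498 + K(q, N(4, 4))*(58 - 14) = 1498 + (8*(-4))*(58 - 14) = 1498 - 32*44 = 1498 - 1408 = 90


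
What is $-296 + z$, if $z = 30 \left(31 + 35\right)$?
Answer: $1684$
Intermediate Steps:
$z = 1980$ ($z = 30 \cdot 66 = 1980$)
$-296 + z = -296 + 1980 = 1684$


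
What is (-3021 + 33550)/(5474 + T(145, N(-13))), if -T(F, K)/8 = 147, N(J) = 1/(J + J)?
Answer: 30529/4298 ≈ 7.1031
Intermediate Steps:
N(J) = 1/(2*J)
T(F, K) = -1176 (T(F, K) = -8*147 = -1176)
(-3021 + 33550)/(5474 + T(145, N(-13))) = (-3021 + 33550)/(5474 - 1176) = 30529/4298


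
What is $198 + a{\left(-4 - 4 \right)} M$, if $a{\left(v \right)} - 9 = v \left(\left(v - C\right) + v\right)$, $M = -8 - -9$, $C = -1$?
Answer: $327$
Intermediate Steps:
$M = 1$ ($M = -8 + 9 = 1$)
$a{\left(v \right)} = 9 + v \left(1 + 2 v\right)$ ($a{\left(v \right)} = 9 + v \left(\left(v - -1\right) + v\right) = 9 + v \left(\left(v + 1\right) + v\right) = 9 + v \left(\left(1 + v\right) + v\right) = 9 + v \left(1 + 2 v\right)$)
$198 + a{\left(-4 - 4 \right)} M = 198 + \left(9 - 8 + 2 \left(-4 - 4\right)^{2}\right) 1 = 198 + \left(9 - 8 + 2 \left(-8\right)^{2}\right) 1 = 198 + \left(9 - 8 + 2 \cdot 64\right) 1 = 198 + \left(9 - 8 + 128\right) 1 = 198 + 129 \cdot 1 = 198 + 129 = 327$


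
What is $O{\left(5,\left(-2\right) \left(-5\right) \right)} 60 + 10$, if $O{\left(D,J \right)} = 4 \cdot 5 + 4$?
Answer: $1450$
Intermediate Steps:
$O{\left(D,J \right)} = 24$ ($O{\left(D,J \right)} = 20 + 4 = 24$)
$O{\left(5,\left(-2\right) \left(-5\right) \right)} 60 + 10 = 24 \cdot 60 + 10 = 1440 + 10 = 1450$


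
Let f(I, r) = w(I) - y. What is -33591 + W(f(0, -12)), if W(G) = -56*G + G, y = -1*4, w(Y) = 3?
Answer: -33976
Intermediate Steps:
y = -4
f(I, r) = 7 (f(I, r) = 3 - 1*(-4) = 3 + 4 = 7)
W(G) = -55*G
-33591 + W(f(0, -12)) = -33591 - 55*7 = -33591 - 385 = -33976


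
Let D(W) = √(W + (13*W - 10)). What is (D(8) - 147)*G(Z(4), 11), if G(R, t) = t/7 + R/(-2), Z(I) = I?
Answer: 63 - 3*√102/7 ≈ 58.672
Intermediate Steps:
D(W) = √(-10 + 14*W) (D(W) = √(W + (-10 + 13*W)) = √(-10 + 14*W))
G(R, t) = -R/2 + t/7 (G(R, t) = t*(⅐) + R*(-½) = t/7 - R/2 = -R/2 + t/7)
(D(8) - 147)*G(Z(4), 11) = (√(-10 + 14*8) - 147)*(-½*4 + (⅐)*11) = (√(-10 + 112) - 147)*(-2 + 11/7) = (√102 - 147)*(-3/7) = (-147 + √102)*(-3/7) = 63 - 3*√102/7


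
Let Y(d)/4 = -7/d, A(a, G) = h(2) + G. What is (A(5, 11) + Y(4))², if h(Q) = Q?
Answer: 36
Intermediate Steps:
A(a, G) = 2 + G
Y(d) = -28/d (Y(d) = 4*(-7/d) = -28/d)
(A(5, 11) + Y(4))² = ((2 + 11) - 28/4)² = (13 - 28*¼)² = (13 - 7)² = 6² = 36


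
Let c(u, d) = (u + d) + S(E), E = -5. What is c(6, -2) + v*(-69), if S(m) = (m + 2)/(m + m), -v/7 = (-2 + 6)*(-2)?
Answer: -38597/10 ≈ -3859.7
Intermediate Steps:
v = 56 (v = -7*(-2 + 6)*(-2) = -28*(-2) = -7*(-8) = 56)
S(m) = (2 + m)/(2*m) (S(m) = (2 + m)/((2*m)) = (2 + m)*(1/(2*m)) = (2 + m)/(2*m))
c(u, d) = 3/10 + d + u (c(u, d) = (u + d) + (½)*(2 - 5)/(-5) = (d + u) + (½)*(-⅕)*(-3) = (d + u) + 3/10 = 3/10 + d + u)
c(6, -2) + v*(-69) = (3/10 - 2 + 6) + 56*(-69) = 43/10 - 3864 = -38597/10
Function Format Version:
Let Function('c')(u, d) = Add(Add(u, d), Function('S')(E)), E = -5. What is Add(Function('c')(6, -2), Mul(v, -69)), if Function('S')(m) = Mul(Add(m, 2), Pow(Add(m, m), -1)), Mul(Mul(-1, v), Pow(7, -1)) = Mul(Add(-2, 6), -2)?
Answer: Rational(-38597, 10) ≈ -3859.7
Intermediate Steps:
v = 56 (v = Mul(-7, Mul(Add(-2, 6), -2)) = Mul(-7, Mul(4, -2)) = Mul(-7, -8) = 56)
Function('S')(m) = Mul(Rational(1, 2), Pow(m, -1), Add(2, m)) (Function('S')(m) = Mul(Add(2, m), Pow(Mul(2, m), -1)) = Mul(Add(2, m), Mul(Rational(1, 2), Pow(m, -1))) = Mul(Rational(1, 2), Pow(m, -1), Add(2, m)))
Function('c')(u, d) = Add(Rational(3, 10), d, u) (Function('c')(u, d) = Add(Add(u, d), Mul(Rational(1, 2), Pow(-5, -1), Add(2, -5))) = Add(Add(d, u), Mul(Rational(1, 2), Rational(-1, 5), -3)) = Add(Add(d, u), Rational(3, 10)) = Add(Rational(3, 10), d, u))
Add(Function('c')(6, -2), Mul(v, -69)) = Add(Add(Rational(3, 10), -2, 6), Mul(56, -69)) = Add(Rational(43, 10), -3864) = Rational(-38597, 10)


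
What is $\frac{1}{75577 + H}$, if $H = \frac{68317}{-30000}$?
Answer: $\frac{30000}{2267241683} \approx 1.3232 \cdot 10^{-5}$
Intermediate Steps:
$H = - \frac{68317}{30000}$ ($H = 68317 \left(- \frac{1}{30000}\right) = - \frac{68317}{30000} \approx -2.2772$)
$\frac{1}{75577 + H} = \frac{1}{75577 - \frac{68317}{30000}} = \frac{1}{\frac{2267241683}{30000}} = \frac{30000}{2267241683}$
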